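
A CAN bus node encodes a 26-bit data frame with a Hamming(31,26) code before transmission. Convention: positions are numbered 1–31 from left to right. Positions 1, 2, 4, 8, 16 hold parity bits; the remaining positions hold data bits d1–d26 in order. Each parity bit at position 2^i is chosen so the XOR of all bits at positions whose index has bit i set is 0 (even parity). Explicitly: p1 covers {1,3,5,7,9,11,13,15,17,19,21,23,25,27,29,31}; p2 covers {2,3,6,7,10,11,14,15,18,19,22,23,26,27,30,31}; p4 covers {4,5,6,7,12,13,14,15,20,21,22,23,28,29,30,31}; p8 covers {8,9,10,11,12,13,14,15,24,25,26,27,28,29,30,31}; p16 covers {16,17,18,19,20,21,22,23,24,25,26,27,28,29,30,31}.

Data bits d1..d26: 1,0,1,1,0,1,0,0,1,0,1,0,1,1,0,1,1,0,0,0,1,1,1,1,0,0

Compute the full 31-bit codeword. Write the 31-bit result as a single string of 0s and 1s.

Place data at non-parity positions: p1 p2 1 p4 0 1 1 p8 0 1 0 0 1 0 1 p16 0 1 1 0 1 1 0 0 0 1 1 1 1 0 0
p1 (pos 1,3,5,7,9,11,13,15,17,19,21,23,25,27,29,31): XOR of data positions = 1⊕0⊕1⊕0⊕0⊕1⊕1⊕0⊕1⊕1⊕0⊕0⊕1⊕1⊕0 = 0
p2 (pos 2,3,6,7,10,11,14,15,18,19,22,23,26,27,30,31): XOR of data positions = 1⊕1⊕1⊕1⊕0⊕0⊕1⊕1⊕1⊕1⊕0⊕1⊕1⊕0⊕0 = 0
p4 (pos 4,5,6,7,12,13,14,15,20,21,22,23,28,29,30,31): XOR of data positions = 0⊕1⊕1⊕0⊕1⊕0⊕1⊕0⊕1⊕1⊕0⊕1⊕1⊕0⊕0 = 0
p8 (pos 8,9,10,11,12,13,14,15,24,25,26,27,28,29,30,31): XOR of data positions = 0⊕1⊕0⊕0⊕1⊕0⊕1⊕0⊕0⊕1⊕1⊕1⊕1⊕0⊕0 = 1
p16 (pos 16,17,18,19,20,21,22,23,24,25,26,27,28,29,30,31): XOR of data positions = 0⊕1⊕1⊕0⊕1⊕1⊕0⊕0⊕0⊕1⊕1⊕1⊕1⊕0⊕0 = 0
Codeword: 0010011101001010011011000111100

0010011101001010011011000111100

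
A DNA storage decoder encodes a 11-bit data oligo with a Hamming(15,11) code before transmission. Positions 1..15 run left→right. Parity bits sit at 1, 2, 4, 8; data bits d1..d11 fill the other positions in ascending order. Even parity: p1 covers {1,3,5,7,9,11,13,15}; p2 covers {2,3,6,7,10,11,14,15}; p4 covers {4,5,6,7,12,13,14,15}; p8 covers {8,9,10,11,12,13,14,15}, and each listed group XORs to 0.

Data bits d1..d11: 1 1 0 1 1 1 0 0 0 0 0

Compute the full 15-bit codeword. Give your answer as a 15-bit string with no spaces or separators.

Place data at non-parity positions: p1 p2 1 p4 1 0 1 p8 1 1 0 0 0 0 0
p1 (pos 1,3,5,7,9,11,13,15): XOR of data positions = 1⊕1⊕1⊕1⊕0⊕0⊕0 = 0
p2 (pos 2,3,6,7,10,11,14,15): XOR of data positions = 1⊕0⊕1⊕1⊕0⊕0⊕0 = 1
p4 (pos 4,5,6,7,12,13,14,15): XOR of data positions = 1⊕0⊕1⊕0⊕0⊕0⊕0 = 0
p8 (pos 8,9,10,11,12,13,14,15): XOR of data positions = 1⊕1⊕0⊕0⊕0⊕0⊕0 = 0
Codeword: 011010101100000

011010101100000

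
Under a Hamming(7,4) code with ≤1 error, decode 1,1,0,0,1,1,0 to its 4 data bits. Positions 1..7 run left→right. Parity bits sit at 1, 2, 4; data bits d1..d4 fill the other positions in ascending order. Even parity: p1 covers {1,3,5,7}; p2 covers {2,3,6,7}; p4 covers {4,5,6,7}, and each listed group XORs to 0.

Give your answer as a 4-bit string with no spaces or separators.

0110

s1 (pos 1,3,5,7): 1⊕0⊕1⊕0 = 0
s2 (pos 2,3,6,7): 1⊕0⊕1⊕0 = 0
s4 (pos 4,5,6,7): 0⊕1⊕1⊕0 = 0
Syndrome s4…s1 = 000 → no error.
Read data bits from positions 3,5,6,7: 0110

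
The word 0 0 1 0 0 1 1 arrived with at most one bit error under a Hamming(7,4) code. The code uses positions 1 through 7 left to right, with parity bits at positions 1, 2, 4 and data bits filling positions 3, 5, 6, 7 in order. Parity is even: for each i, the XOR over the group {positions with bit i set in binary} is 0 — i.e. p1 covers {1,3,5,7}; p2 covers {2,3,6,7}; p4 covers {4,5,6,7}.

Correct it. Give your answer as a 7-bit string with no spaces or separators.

s1 (pos 1,3,5,7): 0⊕1⊕0⊕1 = 0
s2 (pos 2,3,6,7): 0⊕1⊕1⊕1 = 1
s4 (pos 4,5,6,7): 0⊕0⊕1⊕1 = 0
Syndrome s4…s1 = 010 → error at position 2.
Flip position 2: 0010011 → 0110011

0110011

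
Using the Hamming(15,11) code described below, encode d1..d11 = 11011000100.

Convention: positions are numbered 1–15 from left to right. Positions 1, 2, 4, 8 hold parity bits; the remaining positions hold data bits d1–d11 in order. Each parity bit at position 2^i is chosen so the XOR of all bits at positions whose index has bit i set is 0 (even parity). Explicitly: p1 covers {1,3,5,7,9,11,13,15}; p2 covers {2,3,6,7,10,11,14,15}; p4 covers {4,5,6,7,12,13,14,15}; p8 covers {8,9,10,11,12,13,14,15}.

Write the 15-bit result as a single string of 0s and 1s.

Place data at non-parity positions: p1 p2 1 p4 1 0 1 p8 1 0 0 0 1 0 0
p1 (pos 1,3,5,7,9,11,13,15): XOR of data positions = 1⊕1⊕1⊕1⊕0⊕1⊕0 = 1
p2 (pos 2,3,6,7,10,11,14,15): XOR of data positions = 1⊕0⊕1⊕0⊕0⊕0⊕0 = 0
p4 (pos 4,5,6,7,12,13,14,15): XOR of data positions = 1⊕0⊕1⊕0⊕1⊕0⊕0 = 1
p8 (pos 8,9,10,11,12,13,14,15): XOR of data positions = 1⊕0⊕0⊕0⊕1⊕0⊕0 = 0
Codeword: 101110101000100

101110101000100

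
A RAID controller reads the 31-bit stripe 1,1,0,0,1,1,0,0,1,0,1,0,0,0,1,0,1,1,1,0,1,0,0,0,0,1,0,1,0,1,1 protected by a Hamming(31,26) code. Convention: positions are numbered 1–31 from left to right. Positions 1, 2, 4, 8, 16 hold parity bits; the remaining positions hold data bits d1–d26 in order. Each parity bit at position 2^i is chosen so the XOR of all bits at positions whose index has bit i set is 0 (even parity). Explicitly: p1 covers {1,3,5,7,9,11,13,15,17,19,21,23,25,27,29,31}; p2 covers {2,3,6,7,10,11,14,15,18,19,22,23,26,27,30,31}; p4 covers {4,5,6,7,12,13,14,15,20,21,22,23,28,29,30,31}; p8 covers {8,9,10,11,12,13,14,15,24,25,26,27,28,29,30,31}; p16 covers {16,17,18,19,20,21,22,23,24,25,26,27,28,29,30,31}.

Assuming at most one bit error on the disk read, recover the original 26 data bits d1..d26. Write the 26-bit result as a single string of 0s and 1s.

01101010000111010000101011

s1 (pos 1,3,5,7,9,11,13,15,17,19,21,23,25,27,29,31): 1⊕0⊕1⊕0⊕1⊕1⊕0⊕1⊕1⊕1⊕1⊕0⊕0⊕0⊕0⊕1 = 1
s2 (pos 2,3,6,7,10,11,14,15,18,19,22,23,26,27,30,31): 1⊕0⊕1⊕0⊕0⊕1⊕0⊕1⊕1⊕1⊕0⊕0⊕1⊕0⊕1⊕1 = 1
s4 (pos 4,5,6,7,12,13,14,15,20,21,22,23,28,29,30,31): 0⊕1⊕1⊕0⊕0⊕0⊕0⊕1⊕0⊕1⊕0⊕0⊕1⊕0⊕1⊕1 = 1
s8 (pos 8,9,10,11,12,13,14,15,24,25,26,27,28,29,30,31): 0⊕1⊕0⊕1⊕0⊕0⊕0⊕1⊕0⊕0⊕1⊕0⊕1⊕0⊕1⊕1 = 1
s16 (pos 16,17,18,19,20,21,22,23,24,25,26,27,28,29,30,31): 0⊕1⊕1⊕1⊕0⊕1⊕0⊕0⊕0⊕0⊕1⊕0⊕1⊕0⊕1⊕1 = 0
Syndrome s16…s1 = 01111 → error at position 15.
Flip position 15: 1100110010100010111010000101011 → 1100110010100000111010000101011
Read data bits from positions 3,5,6,7,9,10,11,12,13,14,15,17,18,19,20,21,22,23,24,25,26,27,28,29,30,31: 01101010000111010000101011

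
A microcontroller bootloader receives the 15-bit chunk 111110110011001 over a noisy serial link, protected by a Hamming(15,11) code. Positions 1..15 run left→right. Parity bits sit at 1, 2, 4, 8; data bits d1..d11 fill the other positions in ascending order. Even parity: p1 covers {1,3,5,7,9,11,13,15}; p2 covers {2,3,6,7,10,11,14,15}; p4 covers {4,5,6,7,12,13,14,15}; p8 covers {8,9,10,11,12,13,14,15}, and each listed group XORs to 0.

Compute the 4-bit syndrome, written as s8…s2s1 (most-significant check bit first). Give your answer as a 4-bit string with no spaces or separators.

s1 (pos 1,3,5,7,9,11,13,15): 1⊕1⊕1⊕1⊕0⊕1⊕0⊕1 = 0
s2 (pos 2,3,6,7,10,11,14,15): 1⊕1⊕0⊕1⊕0⊕1⊕0⊕1 = 1
s4 (pos 4,5,6,7,12,13,14,15): 1⊕1⊕0⊕1⊕1⊕0⊕0⊕1 = 1
s8 (pos 8,9,10,11,12,13,14,15): 1⊕0⊕0⊕1⊕1⊕0⊕0⊕1 = 0
Syndrome s8…s1 = 0110 → error at position 6.

0110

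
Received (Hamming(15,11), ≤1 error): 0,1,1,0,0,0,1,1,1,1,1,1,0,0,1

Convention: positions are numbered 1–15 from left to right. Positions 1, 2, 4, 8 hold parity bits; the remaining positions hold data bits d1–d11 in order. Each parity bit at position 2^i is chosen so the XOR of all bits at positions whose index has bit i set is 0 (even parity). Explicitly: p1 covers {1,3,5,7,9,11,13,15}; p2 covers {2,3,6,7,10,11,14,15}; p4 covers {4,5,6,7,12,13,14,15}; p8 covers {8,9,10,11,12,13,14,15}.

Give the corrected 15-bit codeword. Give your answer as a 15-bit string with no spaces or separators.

s1 (pos 1,3,5,7,9,11,13,15): 0⊕1⊕0⊕1⊕1⊕1⊕0⊕1 = 1
s2 (pos 2,3,6,7,10,11,14,15): 1⊕1⊕0⊕1⊕1⊕1⊕0⊕1 = 0
s4 (pos 4,5,6,7,12,13,14,15): 0⊕0⊕0⊕1⊕1⊕0⊕0⊕1 = 1
s8 (pos 8,9,10,11,12,13,14,15): 1⊕1⊕1⊕1⊕1⊕0⊕0⊕1 = 0
Syndrome s8…s1 = 0101 → error at position 5.
Flip position 5: 011000111111001 → 011010111111001

011010111111001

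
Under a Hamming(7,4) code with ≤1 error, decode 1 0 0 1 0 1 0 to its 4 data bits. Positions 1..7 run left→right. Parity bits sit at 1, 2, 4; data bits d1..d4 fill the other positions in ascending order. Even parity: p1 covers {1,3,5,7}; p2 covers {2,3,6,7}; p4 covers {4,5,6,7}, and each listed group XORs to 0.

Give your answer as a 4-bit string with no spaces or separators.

s1 (pos 1,3,5,7): 1⊕0⊕0⊕0 = 1
s2 (pos 2,3,6,7): 0⊕0⊕1⊕0 = 1
s4 (pos 4,5,6,7): 1⊕0⊕1⊕0 = 0
Syndrome s4…s1 = 011 → error at position 3.
Flip position 3: 1001010 → 1011010
Read data bits from positions 3,5,6,7: 1010

1010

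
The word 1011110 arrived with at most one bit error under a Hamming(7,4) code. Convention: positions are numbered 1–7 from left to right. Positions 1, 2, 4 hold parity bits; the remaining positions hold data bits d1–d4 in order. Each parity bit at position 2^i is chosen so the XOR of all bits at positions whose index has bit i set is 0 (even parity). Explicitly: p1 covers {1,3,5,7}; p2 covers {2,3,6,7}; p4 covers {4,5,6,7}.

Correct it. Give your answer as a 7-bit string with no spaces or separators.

1011010

s1 (pos 1,3,5,7): 1⊕1⊕1⊕0 = 1
s2 (pos 2,3,6,7): 0⊕1⊕1⊕0 = 0
s4 (pos 4,5,6,7): 1⊕1⊕1⊕0 = 1
Syndrome s4…s1 = 101 → error at position 5.
Flip position 5: 1011110 → 1011010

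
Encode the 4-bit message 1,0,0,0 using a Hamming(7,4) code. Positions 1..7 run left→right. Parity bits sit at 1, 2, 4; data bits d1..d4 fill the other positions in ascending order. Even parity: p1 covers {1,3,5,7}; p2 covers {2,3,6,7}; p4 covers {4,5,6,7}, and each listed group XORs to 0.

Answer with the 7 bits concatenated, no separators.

Place data at non-parity positions: p1 p2 1 p4 0 0 0
p1 (pos 1,3,5,7): XOR of data positions = 1⊕0⊕0 = 1
p2 (pos 2,3,6,7): XOR of data positions = 1⊕0⊕0 = 1
p4 (pos 4,5,6,7): XOR of data positions = 0⊕0⊕0 = 0
Codeword: 1110000

1110000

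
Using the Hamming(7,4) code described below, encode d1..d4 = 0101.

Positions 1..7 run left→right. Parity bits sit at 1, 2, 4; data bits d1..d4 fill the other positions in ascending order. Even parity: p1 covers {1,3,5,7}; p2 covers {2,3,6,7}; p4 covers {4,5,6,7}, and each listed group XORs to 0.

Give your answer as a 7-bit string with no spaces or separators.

Place data at non-parity positions: p1 p2 0 p4 1 0 1
p1 (pos 1,3,5,7): XOR of data positions = 0⊕1⊕1 = 0
p2 (pos 2,3,6,7): XOR of data positions = 0⊕0⊕1 = 1
p4 (pos 4,5,6,7): XOR of data positions = 1⊕0⊕1 = 0
Codeword: 0100101

0100101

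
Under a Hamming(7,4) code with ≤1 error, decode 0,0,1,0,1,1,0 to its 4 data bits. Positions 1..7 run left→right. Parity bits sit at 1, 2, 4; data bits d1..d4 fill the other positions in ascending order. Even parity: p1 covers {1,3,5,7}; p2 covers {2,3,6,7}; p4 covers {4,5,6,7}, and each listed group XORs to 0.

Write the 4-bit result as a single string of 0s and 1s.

1110

s1 (pos 1,3,5,7): 0⊕1⊕1⊕0 = 0
s2 (pos 2,3,6,7): 0⊕1⊕1⊕0 = 0
s4 (pos 4,5,6,7): 0⊕1⊕1⊕0 = 0
Syndrome s4…s1 = 000 → no error.
Read data bits from positions 3,5,6,7: 1110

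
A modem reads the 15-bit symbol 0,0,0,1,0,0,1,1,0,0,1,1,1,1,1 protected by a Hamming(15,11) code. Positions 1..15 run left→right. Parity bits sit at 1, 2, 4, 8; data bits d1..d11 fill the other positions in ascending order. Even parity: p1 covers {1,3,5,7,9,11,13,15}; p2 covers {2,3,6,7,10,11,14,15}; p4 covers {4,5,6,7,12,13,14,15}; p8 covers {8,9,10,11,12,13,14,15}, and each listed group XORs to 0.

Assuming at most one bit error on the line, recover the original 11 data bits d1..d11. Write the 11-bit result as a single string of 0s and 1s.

s1 (pos 1,3,5,7,9,11,13,15): 0⊕0⊕0⊕1⊕0⊕1⊕1⊕1 = 0
s2 (pos 2,3,6,7,10,11,14,15): 0⊕0⊕0⊕1⊕0⊕1⊕1⊕1 = 0
s4 (pos 4,5,6,7,12,13,14,15): 1⊕0⊕0⊕1⊕1⊕1⊕1⊕1 = 0
s8 (pos 8,9,10,11,12,13,14,15): 1⊕0⊕0⊕1⊕1⊕1⊕1⊕1 = 0
Syndrome s8…s1 = 0000 → no error.
Read data bits from positions 3,5,6,7,9,10,11,12,13,14,15: 00010011111

00010011111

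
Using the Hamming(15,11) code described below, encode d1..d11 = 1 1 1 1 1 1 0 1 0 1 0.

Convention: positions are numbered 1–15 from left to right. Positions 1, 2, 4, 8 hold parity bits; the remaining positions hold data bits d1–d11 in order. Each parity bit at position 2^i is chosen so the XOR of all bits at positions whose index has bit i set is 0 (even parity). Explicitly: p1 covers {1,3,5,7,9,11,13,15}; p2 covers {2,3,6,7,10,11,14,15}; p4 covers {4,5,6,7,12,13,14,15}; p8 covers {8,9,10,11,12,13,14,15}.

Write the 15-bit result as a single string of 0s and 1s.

011111101101010

Place data at non-parity positions: p1 p2 1 p4 1 1 1 p8 1 1 0 1 0 1 0
p1 (pos 1,3,5,7,9,11,13,15): XOR of data positions = 1⊕1⊕1⊕1⊕0⊕0⊕0 = 0
p2 (pos 2,3,6,7,10,11,14,15): XOR of data positions = 1⊕1⊕1⊕1⊕0⊕1⊕0 = 1
p4 (pos 4,5,6,7,12,13,14,15): XOR of data positions = 1⊕1⊕1⊕1⊕0⊕1⊕0 = 1
p8 (pos 8,9,10,11,12,13,14,15): XOR of data positions = 1⊕1⊕0⊕1⊕0⊕1⊕0 = 0
Codeword: 011111101101010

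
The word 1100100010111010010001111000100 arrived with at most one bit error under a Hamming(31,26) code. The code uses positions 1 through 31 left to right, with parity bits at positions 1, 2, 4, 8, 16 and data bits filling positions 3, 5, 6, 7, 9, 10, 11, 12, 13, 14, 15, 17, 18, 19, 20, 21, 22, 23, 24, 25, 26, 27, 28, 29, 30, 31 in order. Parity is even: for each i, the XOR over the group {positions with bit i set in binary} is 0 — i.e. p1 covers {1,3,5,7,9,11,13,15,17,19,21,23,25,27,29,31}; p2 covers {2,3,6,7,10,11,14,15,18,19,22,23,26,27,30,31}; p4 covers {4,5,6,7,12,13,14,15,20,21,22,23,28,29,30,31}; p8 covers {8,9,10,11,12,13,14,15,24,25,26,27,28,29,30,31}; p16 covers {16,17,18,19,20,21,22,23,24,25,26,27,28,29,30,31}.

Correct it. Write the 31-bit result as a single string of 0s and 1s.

s1 (pos 1,3,5,7,9,11,13,15,17,19,21,23,25,27,29,31): 1⊕0⊕1⊕0⊕1⊕1⊕1⊕1⊕0⊕0⊕0⊕1⊕1⊕0⊕1⊕0 = 1
s2 (pos 2,3,6,7,10,11,14,15,18,19,22,23,26,27,30,31): 1⊕0⊕0⊕0⊕0⊕1⊕0⊕1⊕1⊕0⊕1⊕1⊕0⊕0⊕0⊕0 = 0
s4 (pos 4,5,6,7,12,13,14,15,20,21,22,23,28,29,30,31): 0⊕1⊕0⊕0⊕1⊕1⊕0⊕1⊕0⊕0⊕1⊕1⊕0⊕1⊕0⊕0 = 1
s8 (pos 8,9,10,11,12,13,14,15,24,25,26,27,28,29,30,31): 0⊕1⊕0⊕1⊕1⊕1⊕0⊕1⊕1⊕1⊕0⊕0⊕0⊕1⊕0⊕0 = 0
s16 (pos 16,17,18,19,20,21,22,23,24,25,26,27,28,29,30,31): 0⊕0⊕1⊕0⊕0⊕0⊕1⊕1⊕1⊕1⊕0⊕0⊕0⊕1⊕0⊕0 = 0
Syndrome s16…s1 = 00101 → error at position 5.
Flip position 5: 1100100010111010010001111000100 → 1100000010111010010001111000100

1100000010111010010001111000100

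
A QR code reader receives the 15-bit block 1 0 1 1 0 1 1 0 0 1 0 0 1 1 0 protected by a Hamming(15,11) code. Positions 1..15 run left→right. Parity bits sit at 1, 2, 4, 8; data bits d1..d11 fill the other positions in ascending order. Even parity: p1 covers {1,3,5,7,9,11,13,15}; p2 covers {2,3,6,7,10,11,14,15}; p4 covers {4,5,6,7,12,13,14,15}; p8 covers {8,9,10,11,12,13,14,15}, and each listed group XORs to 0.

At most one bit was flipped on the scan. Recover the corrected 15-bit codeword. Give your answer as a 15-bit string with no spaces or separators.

101101100100100

s1 (pos 1,3,5,7,9,11,13,15): 1⊕1⊕0⊕1⊕0⊕0⊕1⊕0 = 0
s2 (pos 2,3,6,7,10,11,14,15): 0⊕1⊕1⊕1⊕1⊕0⊕1⊕0 = 1
s4 (pos 4,5,6,7,12,13,14,15): 1⊕0⊕1⊕1⊕0⊕1⊕1⊕0 = 1
s8 (pos 8,9,10,11,12,13,14,15): 0⊕0⊕1⊕0⊕0⊕1⊕1⊕0 = 1
Syndrome s8…s1 = 1110 → error at position 14.
Flip position 14: 101101100100110 → 101101100100100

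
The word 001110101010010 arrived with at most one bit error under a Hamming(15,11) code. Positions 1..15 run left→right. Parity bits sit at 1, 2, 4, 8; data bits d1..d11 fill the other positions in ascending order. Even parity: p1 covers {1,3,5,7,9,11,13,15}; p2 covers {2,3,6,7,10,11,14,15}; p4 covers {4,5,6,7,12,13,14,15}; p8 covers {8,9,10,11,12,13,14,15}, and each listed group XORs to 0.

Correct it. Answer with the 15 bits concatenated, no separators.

s1 (pos 1,3,5,7,9,11,13,15): 0⊕1⊕1⊕1⊕1⊕1⊕0⊕0 = 1
s2 (pos 2,3,6,7,10,11,14,15): 0⊕1⊕0⊕1⊕0⊕1⊕1⊕0 = 0
s4 (pos 4,5,6,7,12,13,14,15): 1⊕1⊕0⊕1⊕0⊕0⊕1⊕0 = 0
s8 (pos 8,9,10,11,12,13,14,15): 0⊕1⊕0⊕1⊕0⊕0⊕1⊕0 = 1
Syndrome s8…s1 = 1001 → error at position 9.
Flip position 9: 001110101010010 → 001110100010010

001110100010010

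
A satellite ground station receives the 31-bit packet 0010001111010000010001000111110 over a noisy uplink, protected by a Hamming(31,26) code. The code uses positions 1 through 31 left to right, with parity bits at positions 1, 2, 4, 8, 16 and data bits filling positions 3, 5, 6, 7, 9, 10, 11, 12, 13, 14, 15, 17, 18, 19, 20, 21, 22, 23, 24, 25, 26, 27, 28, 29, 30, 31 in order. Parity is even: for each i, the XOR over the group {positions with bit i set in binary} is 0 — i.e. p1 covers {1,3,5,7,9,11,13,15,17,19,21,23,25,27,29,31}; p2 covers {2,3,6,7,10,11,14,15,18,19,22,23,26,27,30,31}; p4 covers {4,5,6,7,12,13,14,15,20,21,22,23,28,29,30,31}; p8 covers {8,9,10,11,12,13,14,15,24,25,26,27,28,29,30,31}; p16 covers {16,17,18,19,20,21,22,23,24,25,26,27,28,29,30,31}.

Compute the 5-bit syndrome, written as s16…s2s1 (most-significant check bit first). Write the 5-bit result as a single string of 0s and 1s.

11001

s1 (pos 1,3,5,7,9,11,13,15,17,19,21,23,25,27,29,31): 0⊕1⊕0⊕1⊕1⊕0⊕0⊕0⊕0⊕0⊕0⊕0⊕0⊕1⊕1⊕0 = 1
s2 (pos 2,3,6,7,10,11,14,15,18,19,22,23,26,27,30,31): 0⊕1⊕0⊕1⊕1⊕0⊕0⊕0⊕1⊕0⊕1⊕0⊕1⊕1⊕1⊕0 = 0
s4 (pos 4,5,6,7,12,13,14,15,20,21,22,23,28,29,30,31): 0⊕0⊕0⊕1⊕1⊕0⊕0⊕0⊕0⊕0⊕1⊕0⊕1⊕1⊕1⊕0 = 0
s8 (pos 8,9,10,11,12,13,14,15,24,25,26,27,28,29,30,31): 1⊕1⊕1⊕0⊕1⊕0⊕0⊕0⊕0⊕0⊕1⊕1⊕1⊕1⊕1⊕0 = 1
s16 (pos 16,17,18,19,20,21,22,23,24,25,26,27,28,29,30,31): 0⊕0⊕1⊕0⊕0⊕0⊕1⊕0⊕0⊕0⊕1⊕1⊕1⊕1⊕1⊕0 = 1
Syndrome s16…s1 = 11001 → error at position 25.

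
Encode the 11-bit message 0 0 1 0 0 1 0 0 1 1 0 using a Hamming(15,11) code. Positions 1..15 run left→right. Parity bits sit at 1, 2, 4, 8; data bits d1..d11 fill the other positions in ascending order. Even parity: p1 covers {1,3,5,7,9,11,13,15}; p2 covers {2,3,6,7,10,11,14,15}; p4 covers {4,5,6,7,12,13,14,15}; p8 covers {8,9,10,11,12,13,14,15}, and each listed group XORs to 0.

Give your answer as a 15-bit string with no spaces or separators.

110101010100110

Place data at non-parity positions: p1 p2 0 p4 0 1 0 p8 0 1 0 0 1 1 0
p1 (pos 1,3,5,7,9,11,13,15): XOR of data positions = 0⊕0⊕0⊕0⊕0⊕1⊕0 = 1
p2 (pos 2,3,6,7,10,11,14,15): XOR of data positions = 0⊕1⊕0⊕1⊕0⊕1⊕0 = 1
p4 (pos 4,5,6,7,12,13,14,15): XOR of data positions = 0⊕1⊕0⊕0⊕1⊕1⊕0 = 1
p8 (pos 8,9,10,11,12,13,14,15): XOR of data positions = 0⊕1⊕0⊕0⊕1⊕1⊕0 = 1
Codeword: 110101010100110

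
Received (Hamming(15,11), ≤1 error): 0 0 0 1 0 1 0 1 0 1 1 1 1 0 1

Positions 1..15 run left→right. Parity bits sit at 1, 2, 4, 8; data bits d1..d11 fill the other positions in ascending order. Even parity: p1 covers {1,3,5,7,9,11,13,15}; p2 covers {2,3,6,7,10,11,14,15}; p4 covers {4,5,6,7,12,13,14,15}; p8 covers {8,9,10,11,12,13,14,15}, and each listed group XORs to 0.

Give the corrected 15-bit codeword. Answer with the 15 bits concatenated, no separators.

000111010111101

s1 (pos 1,3,5,7,9,11,13,15): 0⊕0⊕0⊕0⊕0⊕1⊕1⊕1 = 1
s2 (pos 2,3,6,7,10,11,14,15): 0⊕0⊕1⊕0⊕1⊕1⊕0⊕1 = 0
s4 (pos 4,5,6,7,12,13,14,15): 1⊕0⊕1⊕0⊕1⊕1⊕0⊕1 = 1
s8 (pos 8,9,10,11,12,13,14,15): 1⊕0⊕1⊕1⊕1⊕1⊕0⊕1 = 0
Syndrome s8…s1 = 0101 → error at position 5.
Flip position 5: 000101010111101 → 000111010111101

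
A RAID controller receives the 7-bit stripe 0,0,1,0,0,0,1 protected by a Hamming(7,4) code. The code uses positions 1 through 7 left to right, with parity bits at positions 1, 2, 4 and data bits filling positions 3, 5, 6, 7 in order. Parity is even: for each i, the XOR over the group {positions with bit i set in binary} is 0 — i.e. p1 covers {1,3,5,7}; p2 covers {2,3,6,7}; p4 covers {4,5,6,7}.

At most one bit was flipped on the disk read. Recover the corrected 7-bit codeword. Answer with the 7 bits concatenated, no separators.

s1 (pos 1,3,5,7): 0⊕1⊕0⊕1 = 0
s2 (pos 2,3,6,7): 0⊕1⊕0⊕1 = 0
s4 (pos 4,5,6,7): 0⊕0⊕0⊕1 = 1
Syndrome s4…s1 = 100 → error at position 4.
Flip position 4: 0010001 → 0011001

0011001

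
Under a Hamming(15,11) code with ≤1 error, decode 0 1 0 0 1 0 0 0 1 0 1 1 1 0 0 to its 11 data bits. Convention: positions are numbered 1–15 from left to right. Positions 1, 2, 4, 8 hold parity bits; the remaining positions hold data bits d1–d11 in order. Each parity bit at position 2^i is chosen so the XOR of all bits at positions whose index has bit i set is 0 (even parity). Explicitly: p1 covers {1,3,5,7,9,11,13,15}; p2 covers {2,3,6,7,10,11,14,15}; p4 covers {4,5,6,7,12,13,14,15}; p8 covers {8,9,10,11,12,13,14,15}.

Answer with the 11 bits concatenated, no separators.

01001011100

s1 (pos 1,3,5,7,9,11,13,15): 0⊕0⊕1⊕0⊕1⊕1⊕1⊕0 = 0
s2 (pos 2,3,6,7,10,11,14,15): 1⊕0⊕0⊕0⊕0⊕1⊕0⊕0 = 0
s4 (pos 4,5,6,7,12,13,14,15): 0⊕1⊕0⊕0⊕1⊕1⊕0⊕0 = 1
s8 (pos 8,9,10,11,12,13,14,15): 0⊕1⊕0⊕1⊕1⊕1⊕0⊕0 = 0
Syndrome s8…s1 = 0100 → error at position 4.
Flip position 4: 010010001011100 → 010110001011100
Read data bits from positions 3,5,6,7,9,10,11,12,13,14,15: 01001011100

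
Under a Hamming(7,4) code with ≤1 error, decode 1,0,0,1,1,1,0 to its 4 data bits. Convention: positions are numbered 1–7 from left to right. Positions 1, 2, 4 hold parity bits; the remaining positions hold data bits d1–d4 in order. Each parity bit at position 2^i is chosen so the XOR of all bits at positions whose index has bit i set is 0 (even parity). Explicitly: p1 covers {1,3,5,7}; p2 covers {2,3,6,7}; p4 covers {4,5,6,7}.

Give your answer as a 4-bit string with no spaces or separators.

0100

s1 (pos 1,3,5,7): 1⊕0⊕1⊕0 = 0
s2 (pos 2,3,6,7): 0⊕0⊕1⊕0 = 1
s4 (pos 4,5,6,7): 1⊕1⊕1⊕0 = 1
Syndrome s4…s1 = 110 → error at position 6.
Flip position 6: 1001110 → 1001100
Read data bits from positions 3,5,6,7: 0100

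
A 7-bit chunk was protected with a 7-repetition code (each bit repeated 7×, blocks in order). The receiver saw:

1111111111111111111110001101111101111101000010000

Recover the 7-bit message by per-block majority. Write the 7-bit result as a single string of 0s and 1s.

Block 1 (1111111): 7 ones → 1
Block 2 (1111111): 7 ones → 1
Block 3 (1111111): 7 ones → 1
Block 4 (0001101): 3 ones → 0
Block 5 (1111011): 6 ones → 1
Block 6 (1110100): 4 ones → 1
Block 7 (0010000): 1 one → 0

1110110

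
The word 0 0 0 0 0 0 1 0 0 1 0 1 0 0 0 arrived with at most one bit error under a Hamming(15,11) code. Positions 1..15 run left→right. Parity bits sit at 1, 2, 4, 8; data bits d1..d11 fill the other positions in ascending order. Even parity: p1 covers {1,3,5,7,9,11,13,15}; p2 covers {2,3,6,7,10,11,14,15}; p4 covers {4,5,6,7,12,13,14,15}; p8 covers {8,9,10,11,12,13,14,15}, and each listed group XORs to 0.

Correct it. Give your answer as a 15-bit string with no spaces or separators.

100000100101000

s1 (pos 1,3,5,7,9,11,13,15): 0⊕0⊕0⊕1⊕0⊕0⊕0⊕0 = 1
s2 (pos 2,3,6,7,10,11,14,15): 0⊕0⊕0⊕1⊕1⊕0⊕0⊕0 = 0
s4 (pos 4,5,6,7,12,13,14,15): 0⊕0⊕0⊕1⊕1⊕0⊕0⊕0 = 0
s8 (pos 8,9,10,11,12,13,14,15): 0⊕0⊕1⊕0⊕1⊕0⊕0⊕0 = 0
Syndrome s8…s1 = 0001 → error at position 1.
Flip position 1: 000000100101000 → 100000100101000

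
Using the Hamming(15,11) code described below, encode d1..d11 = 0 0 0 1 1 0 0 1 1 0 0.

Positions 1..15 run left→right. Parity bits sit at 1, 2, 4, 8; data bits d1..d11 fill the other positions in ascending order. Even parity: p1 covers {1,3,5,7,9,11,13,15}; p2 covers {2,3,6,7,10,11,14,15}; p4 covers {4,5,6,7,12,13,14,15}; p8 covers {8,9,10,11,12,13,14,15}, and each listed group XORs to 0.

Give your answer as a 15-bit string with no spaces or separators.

110100111001100

Place data at non-parity positions: p1 p2 0 p4 0 0 1 p8 1 0 0 1 1 0 0
p1 (pos 1,3,5,7,9,11,13,15): XOR of data positions = 0⊕0⊕1⊕1⊕0⊕1⊕0 = 1
p2 (pos 2,3,6,7,10,11,14,15): XOR of data positions = 0⊕0⊕1⊕0⊕0⊕0⊕0 = 1
p4 (pos 4,5,6,7,12,13,14,15): XOR of data positions = 0⊕0⊕1⊕1⊕1⊕0⊕0 = 1
p8 (pos 8,9,10,11,12,13,14,15): XOR of data positions = 1⊕0⊕0⊕1⊕1⊕0⊕0 = 1
Codeword: 110100111001100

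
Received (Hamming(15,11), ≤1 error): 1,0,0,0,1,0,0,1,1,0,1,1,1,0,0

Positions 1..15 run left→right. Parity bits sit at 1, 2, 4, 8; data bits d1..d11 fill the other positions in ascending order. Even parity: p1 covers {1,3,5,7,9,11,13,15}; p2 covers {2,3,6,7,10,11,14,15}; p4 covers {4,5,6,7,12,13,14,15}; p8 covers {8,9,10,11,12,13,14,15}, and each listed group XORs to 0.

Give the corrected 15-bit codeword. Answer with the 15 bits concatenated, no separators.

s1 (pos 1,3,5,7,9,11,13,15): 1⊕0⊕1⊕0⊕1⊕1⊕1⊕0 = 1
s2 (pos 2,3,6,7,10,11,14,15): 0⊕0⊕0⊕0⊕0⊕1⊕0⊕0 = 1
s4 (pos 4,5,6,7,12,13,14,15): 0⊕1⊕0⊕0⊕1⊕1⊕0⊕0 = 1
s8 (pos 8,9,10,11,12,13,14,15): 1⊕1⊕0⊕1⊕1⊕1⊕0⊕0 = 1
Syndrome s8…s1 = 1111 → error at position 15.
Flip position 15: 100010011011100 → 100010011011101

100010011011101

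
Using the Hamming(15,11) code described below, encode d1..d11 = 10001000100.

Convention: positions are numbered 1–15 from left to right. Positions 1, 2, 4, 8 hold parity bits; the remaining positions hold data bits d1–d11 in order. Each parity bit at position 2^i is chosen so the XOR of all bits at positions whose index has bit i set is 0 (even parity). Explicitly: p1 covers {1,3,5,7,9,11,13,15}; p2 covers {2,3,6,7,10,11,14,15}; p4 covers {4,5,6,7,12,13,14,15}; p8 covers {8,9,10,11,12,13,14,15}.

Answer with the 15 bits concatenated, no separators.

Place data at non-parity positions: p1 p2 1 p4 0 0 0 p8 1 0 0 0 1 0 0
p1 (pos 1,3,5,7,9,11,13,15): XOR of data positions = 1⊕0⊕0⊕1⊕0⊕1⊕0 = 1
p2 (pos 2,3,6,7,10,11,14,15): XOR of data positions = 1⊕0⊕0⊕0⊕0⊕0⊕0 = 1
p4 (pos 4,5,6,7,12,13,14,15): XOR of data positions = 0⊕0⊕0⊕0⊕1⊕0⊕0 = 1
p8 (pos 8,9,10,11,12,13,14,15): XOR of data positions = 1⊕0⊕0⊕0⊕1⊕0⊕0 = 0
Codeword: 111100001000100

111100001000100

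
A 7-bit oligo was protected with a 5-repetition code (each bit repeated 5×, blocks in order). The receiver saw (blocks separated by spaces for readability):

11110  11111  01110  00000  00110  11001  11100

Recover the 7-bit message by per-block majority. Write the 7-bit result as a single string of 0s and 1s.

Block 1 (11110): 4 ones → 1
Block 2 (11111): 5 ones → 1
Block 3 (01110): 3 ones → 1
Block 4 (00000): 0 ones → 0
Block 5 (00110): 2 ones → 0
Block 6 (11001): 3 ones → 1
Block 7 (11100): 3 ones → 1

1110011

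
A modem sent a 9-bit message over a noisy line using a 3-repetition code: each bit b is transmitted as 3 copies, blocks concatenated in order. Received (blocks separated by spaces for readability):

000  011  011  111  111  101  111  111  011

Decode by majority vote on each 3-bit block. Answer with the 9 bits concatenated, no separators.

Block 1 (000): 0 ones → 0
Block 2 (011): 2 ones → 1
Block 3 (011): 2 ones → 1
Block 4 (111): 3 ones → 1
Block 5 (111): 3 ones → 1
Block 6 (101): 2 ones → 1
Block 7 (111): 3 ones → 1
Block 8 (111): 3 ones → 1
Block 9 (011): 2 ones → 1

011111111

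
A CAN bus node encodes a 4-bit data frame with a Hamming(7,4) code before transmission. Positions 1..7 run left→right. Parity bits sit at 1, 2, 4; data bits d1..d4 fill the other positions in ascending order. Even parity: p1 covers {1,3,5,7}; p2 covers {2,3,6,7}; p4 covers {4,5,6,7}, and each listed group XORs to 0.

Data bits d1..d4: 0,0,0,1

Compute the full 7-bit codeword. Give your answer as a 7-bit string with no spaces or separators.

1101001

Place data at non-parity positions: p1 p2 0 p4 0 0 1
p1 (pos 1,3,5,7): XOR of data positions = 0⊕0⊕1 = 1
p2 (pos 2,3,6,7): XOR of data positions = 0⊕0⊕1 = 1
p4 (pos 4,5,6,7): XOR of data positions = 0⊕0⊕1 = 1
Codeword: 1101001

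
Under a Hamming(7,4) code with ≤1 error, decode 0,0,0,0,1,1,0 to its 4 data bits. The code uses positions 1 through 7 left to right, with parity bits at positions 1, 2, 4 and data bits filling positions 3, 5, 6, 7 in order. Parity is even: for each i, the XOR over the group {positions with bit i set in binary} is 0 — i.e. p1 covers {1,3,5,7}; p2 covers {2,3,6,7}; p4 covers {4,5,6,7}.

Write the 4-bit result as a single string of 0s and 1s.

1110

s1 (pos 1,3,5,7): 0⊕0⊕1⊕0 = 1
s2 (pos 2,3,6,7): 0⊕0⊕1⊕0 = 1
s4 (pos 4,5,6,7): 0⊕1⊕1⊕0 = 0
Syndrome s4…s1 = 011 → error at position 3.
Flip position 3: 0000110 → 0010110
Read data bits from positions 3,5,6,7: 1110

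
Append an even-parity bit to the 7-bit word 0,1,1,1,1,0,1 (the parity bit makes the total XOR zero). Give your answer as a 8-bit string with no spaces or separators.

XOR of the 7 data bits: 0⊕1⊕1⊕1⊕1⊕0⊕1 = 1
Parity bit = 1 (so all 8 bits XOR to 0).

01111011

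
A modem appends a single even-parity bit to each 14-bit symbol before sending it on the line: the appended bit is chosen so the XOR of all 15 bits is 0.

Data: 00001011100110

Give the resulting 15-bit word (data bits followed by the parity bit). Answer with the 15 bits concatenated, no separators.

XOR of the 14 data bits: 0⊕0⊕0⊕0⊕1⊕0⊕1⊕1⊕1⊕0⊕0⊕1⊕1⊕0 = 0
Parity bit = 0 (so all 15 bits XOR to 0).

000010111001100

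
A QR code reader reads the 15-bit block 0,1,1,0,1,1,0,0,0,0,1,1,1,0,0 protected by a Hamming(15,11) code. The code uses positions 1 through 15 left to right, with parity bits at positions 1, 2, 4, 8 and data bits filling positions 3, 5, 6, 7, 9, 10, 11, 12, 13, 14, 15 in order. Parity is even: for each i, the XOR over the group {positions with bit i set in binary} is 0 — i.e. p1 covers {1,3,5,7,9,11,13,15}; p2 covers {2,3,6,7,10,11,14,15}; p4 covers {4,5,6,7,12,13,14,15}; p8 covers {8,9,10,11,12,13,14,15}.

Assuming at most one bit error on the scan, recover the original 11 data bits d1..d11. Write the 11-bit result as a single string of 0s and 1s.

11100011100

s1 (pos 1,3,5,7,9,11,13,15): 0⊕1⊕1⊕0⊕0⊕1⊕1⊕0 = 0
s2 (pos 2,3,6,7,10,11,14,15): 1⊕1⊕1⊕0⊕0⊕1⊕0⊕0 = 0
s4 (pos 4,5,6,7,12,13,14,15): 0⊕1⊕1⊕0⊕1⊕1⊕0⊕0 = 0
s8 (pos 8,9,10,11,12,13,14,15): 0⊕0⊕0⊕1⊕1⊕1⊕0⊕0 = 1
Syndrome s8…s1 = 1000 → error at position 8.
Flip position 8: 011011000011100 → 011011010011100
Read data bits from positions 3,5,6,7,9,10,11,12,13,14,15: 11100011100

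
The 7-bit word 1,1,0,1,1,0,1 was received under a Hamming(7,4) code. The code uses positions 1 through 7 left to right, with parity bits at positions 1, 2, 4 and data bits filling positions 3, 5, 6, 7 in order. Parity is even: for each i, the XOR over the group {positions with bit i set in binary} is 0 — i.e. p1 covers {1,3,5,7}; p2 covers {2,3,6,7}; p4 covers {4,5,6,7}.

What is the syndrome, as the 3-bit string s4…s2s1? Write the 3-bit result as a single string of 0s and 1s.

101

s1 (pos 1,3,5,7): 1⊕0⊕1⊕1 = 1
s2 (pos 2,3,6,7): 1⊕0⊕0⊕1 = 0
s4 (pos 4,5,6,7): 1⊕1⊕0⊕1 = 1
Syndrome s4…s1 = 101 → error at position 5.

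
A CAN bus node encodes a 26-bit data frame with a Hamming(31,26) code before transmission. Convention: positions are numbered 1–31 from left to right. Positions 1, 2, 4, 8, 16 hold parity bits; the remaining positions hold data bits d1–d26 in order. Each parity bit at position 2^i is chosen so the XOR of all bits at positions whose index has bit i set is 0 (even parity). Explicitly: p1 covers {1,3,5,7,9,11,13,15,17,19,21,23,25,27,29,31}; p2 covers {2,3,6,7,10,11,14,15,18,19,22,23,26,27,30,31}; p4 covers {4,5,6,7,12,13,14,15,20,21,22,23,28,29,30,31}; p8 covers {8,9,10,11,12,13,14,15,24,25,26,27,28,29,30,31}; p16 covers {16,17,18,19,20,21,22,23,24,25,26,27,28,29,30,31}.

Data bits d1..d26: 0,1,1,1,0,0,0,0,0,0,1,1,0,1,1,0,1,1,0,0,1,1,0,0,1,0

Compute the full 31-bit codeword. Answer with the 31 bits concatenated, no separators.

1100111000000010101101100110010

Place data at non-parity positions: p1 p2 0 p4 1 1 1 p8 0 0 0 0 0 0 1 p16 1 0 1 1 0 1 1 0 0 1 1 0 0 1 0
p1 (pos 1,3,5,7,9,11,13,15,17,19,21,23,25,27,29,31): XOR of data positions = 0⊕1⊕1⊕0⊕0⊕0⊕1⊕1⊕1⊕0⊕1⊕0⊕1⊕0⊕0 = 1
p2 (pos 2,3,6,7,10,11,14,15,18,19,22,23,26,27,30,31): XOR of data positions = 0⊕1⊕1⊕0⊕0⊕0⊕1⊕0⊕1⊕1⊕1⊕1⊕1⊕1⊕0 = 1
p4 (pos 4,5,6,7,12,13,14,15,20,21,22,23,28,29,30,31): XOR of data positions = 1⊕1⊕1⊕0⊕0⊕0⊕1⊕1⊕0⊕1⊕1⊕0⊕0⊕1⊕0 = 0
p8 (pos 8,9,10,11,12,13,14,15,24,25,26,27,28,29,30,31): XOR of data positions = 0⊕0⊕0⊕0⊕0⊕0⊕1⊕0⊕0⊕1⊕1⊕0⊕0⊕1⊕0 = 0
p16 (pos 16,17,18,19,20,21,22,23,24,25,26,27,28,29,30,31): XOR of data positions = 1⊕0⊕1⊕1⊕0⊕1⊕1⊕0⊕0⊕1⊕1⊕0⊕0⊕1⊕0 = 0
Codeword: 1100111000000010101101100110010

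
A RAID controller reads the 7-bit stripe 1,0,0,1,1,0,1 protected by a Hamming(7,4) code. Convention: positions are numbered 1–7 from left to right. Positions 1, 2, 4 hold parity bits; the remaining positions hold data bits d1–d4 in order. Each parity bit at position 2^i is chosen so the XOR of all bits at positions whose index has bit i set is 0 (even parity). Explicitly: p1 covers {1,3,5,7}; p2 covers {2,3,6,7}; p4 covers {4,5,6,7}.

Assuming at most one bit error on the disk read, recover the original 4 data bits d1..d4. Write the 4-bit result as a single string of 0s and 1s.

s1 (pos 1,3,5,7): 1⊕0⊕1⊕1 = 1
s2 (pos 2,3,6,7): 0⊕0⊕0⊕1 = 1
s4 (pos 4,5,6,7): 1⊕1⊕0⊕1 = 1
Syndrome s4…s1 = 111 → error at position 7.
Flip position 7: 1001101 → 1001100
Read data bits from positions 3,5,6,7: 0100

0100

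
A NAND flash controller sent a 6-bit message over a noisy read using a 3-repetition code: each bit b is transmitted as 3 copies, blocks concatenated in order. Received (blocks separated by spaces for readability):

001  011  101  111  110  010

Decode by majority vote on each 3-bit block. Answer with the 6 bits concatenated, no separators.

011110

Block 1 (001): 1 one → 0
Block 2 (011): 2 ones → 1
Block 3 (101): 2 ones → 1
Block 4 (111): 3 ones → 1
Block 5 (110): 2 ones → 1
Block 6 (010): 1 one → 0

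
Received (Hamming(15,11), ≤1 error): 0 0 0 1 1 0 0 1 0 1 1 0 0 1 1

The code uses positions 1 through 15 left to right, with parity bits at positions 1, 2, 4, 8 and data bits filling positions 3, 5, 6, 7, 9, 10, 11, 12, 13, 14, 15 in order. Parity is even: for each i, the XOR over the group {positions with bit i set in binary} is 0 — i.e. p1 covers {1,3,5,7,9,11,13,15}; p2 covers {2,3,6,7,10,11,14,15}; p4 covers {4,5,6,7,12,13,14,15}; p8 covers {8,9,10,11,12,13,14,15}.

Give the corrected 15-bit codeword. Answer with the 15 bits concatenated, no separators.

s1 (pos 1,3,5,7,9,11,13,15): 0⊕0⊕1⊕0⊕0⊕1⊕0⊕1 = 1
s2 (pos 2,3,6,7,10,11,14,15): 0⊕0⊕0⊕0⊕1⊕1⊕1⊕1 = 0
s4 (pos 4,5,6,7,12,13,14,15): 1⊕1⊕0⊕0⊕0⊕0⊕1⊕1 = 0
s8 (pos 8,9,10,11,12,13,14,15): 1⊕0⊕1⊕1⊕0⊕0⊕1⊕1 = 1
Syndrome s8…s1 = 1001 → error at position 9.
Flip position 9: 000110010110011 → 000110011110011

000110011110011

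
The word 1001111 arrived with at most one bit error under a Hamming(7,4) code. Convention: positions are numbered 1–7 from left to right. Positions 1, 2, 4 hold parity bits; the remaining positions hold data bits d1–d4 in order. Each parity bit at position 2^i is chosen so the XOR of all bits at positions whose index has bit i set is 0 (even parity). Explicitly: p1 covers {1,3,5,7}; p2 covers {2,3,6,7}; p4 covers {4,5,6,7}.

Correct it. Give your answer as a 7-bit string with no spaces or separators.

0001111

s1 (pos 1,3,5,7): 1⊕0⊕1⊕1 = 1
s2 (pos 2,3,6,7): 0⊕0⊕1⊕1 = 0
s4 (pos 4,5,6,7): 1⊕1⊕1⊕1 = 0
Syndrome s4…s1 = 001 → error at position 1.
Flip position 1: 1001111 → 0001111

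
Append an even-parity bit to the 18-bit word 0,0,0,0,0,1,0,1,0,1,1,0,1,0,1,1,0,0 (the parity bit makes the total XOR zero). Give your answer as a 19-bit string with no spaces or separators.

XOR of the 18 data bits: 0⊕0⊕0⊕0⊕0⊕1⊕0⊕1⊕0⊕1⊕1⊕0⊕1⊕0⊕1⊕1⊕0⊕0 = 1
Parity bit = 1 (so all 19 bits XOR to 0).

0000010101101011001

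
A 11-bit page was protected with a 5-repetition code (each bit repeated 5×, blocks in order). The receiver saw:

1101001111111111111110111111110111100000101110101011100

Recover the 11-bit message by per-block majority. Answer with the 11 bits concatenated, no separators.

Block 1 (11010): 3 ones → 1
Block 2 (01111): 4 ones → 1
Block 3 (11111): 5 ones → 1
Block 4 (11111): 5 ones → 1
Block 5 (10111): 4 ones → 1
Block 6 (11111): 5 ones → 1
Block 7 (01111): 4 ones → 1
Block 8 (00000): 0 ones → 0
Block 9 (10111): 4 ones → 1
Block 10 (01010): 2 ones → 0
Block 11 (11100): 3 ones → 1

11111110101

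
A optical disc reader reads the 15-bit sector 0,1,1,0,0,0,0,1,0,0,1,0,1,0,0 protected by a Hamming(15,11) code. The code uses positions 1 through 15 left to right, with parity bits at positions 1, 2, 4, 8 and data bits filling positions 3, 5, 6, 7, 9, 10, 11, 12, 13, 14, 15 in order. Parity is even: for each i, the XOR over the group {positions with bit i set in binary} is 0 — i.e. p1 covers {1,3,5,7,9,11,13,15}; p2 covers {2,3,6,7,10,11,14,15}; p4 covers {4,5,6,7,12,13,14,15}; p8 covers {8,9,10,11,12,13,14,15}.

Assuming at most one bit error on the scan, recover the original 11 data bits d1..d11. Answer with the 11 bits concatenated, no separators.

s1 (pos 1,3,5,7,9,11,13,15): 0⊕1⊕0⊕0⊕0⊕1⊕1⊕0 = 1
s2 (pos 2,3,6,7,10,11,14,15): 1⊕1⊕0⊕0⊕0⊕1⊕0⊕0 = 1
s4 (pos 4,5,6,7,12,13,14,15): 0⊕0⊕0⊕0⊕0⊕1⊕0⊕0 = 1
s8 (pos 8,9,10,11,12,13,14,15): 1⊕0⊕0⊕1⊕0⊕1⊕0⊕0 = 1
Syndrome s8…s1 = 1111 → error at position 15.
Flip position 15: 011000010010100 → 011000010010101
Read data bits from positions 3,5,6,7,9,10,11,12,13,14,15: 10000010101

10000010101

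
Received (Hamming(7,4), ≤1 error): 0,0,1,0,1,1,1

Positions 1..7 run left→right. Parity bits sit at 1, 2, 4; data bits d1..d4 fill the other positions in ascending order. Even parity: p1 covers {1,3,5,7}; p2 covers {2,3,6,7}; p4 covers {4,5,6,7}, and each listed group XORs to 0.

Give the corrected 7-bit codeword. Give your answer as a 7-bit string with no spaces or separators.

s1 (pos 1,3,5,7): 0⊕1⊕1⊕1 = 1
s2 (pos 2,3,6,7): 0⊕1⊕1⊕1 = 1
s4 (pos 4,5,6,7): 0⊕1⊕1⊕1 = 1
Syndrome s4…s1 = 111 → error at position 7.
Flip position 7: 0010111 → 0010110

0010110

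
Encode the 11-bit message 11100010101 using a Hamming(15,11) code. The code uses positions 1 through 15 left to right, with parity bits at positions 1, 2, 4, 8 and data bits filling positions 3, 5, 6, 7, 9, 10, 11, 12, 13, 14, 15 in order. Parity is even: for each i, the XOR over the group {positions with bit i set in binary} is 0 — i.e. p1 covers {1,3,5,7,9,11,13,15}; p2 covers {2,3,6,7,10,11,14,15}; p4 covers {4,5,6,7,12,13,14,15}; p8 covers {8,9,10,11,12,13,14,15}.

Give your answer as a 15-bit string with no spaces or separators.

101011010010101

Place data at non-parity positions: p1 p2 1 p4 1 1 0 p8 0 0 1 0 1 0 1
p1 (pos 1,3,5,7,9,11,13,15): XOR of data positions = 1⊕1⊕0⊕0⊕1⊕1⊕1 = 1
p2 (pos 2,3,6,7,10,11,14,15): XOR of data positions = 1⊕1⊕0⊕0⊕1⊕0⊕1 = 0
p4 (pos 4,5,6,7,12,13,14,15): XOR of data positions = 1⊕1⊕0⊕0⊕1⊕0⊕1 = 0
p8 (pos 8,9,10,11,12,13,14,15): XOR of data positions = 0⊕0⊕1⊕0⊕1⊕0⊕1 = 1
Codeword: 101011010010101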